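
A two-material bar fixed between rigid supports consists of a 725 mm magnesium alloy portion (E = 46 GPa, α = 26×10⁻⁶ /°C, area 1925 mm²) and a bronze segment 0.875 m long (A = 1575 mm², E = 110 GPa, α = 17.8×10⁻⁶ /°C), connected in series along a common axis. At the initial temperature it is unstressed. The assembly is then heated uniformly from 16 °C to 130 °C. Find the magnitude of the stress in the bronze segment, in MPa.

σ ≈ 188 MPa (compressive)

Free thermal expansion of the whole bar: Σ αᵢΔT Lᵢ = 26×10⁻⁶×114×725 + 17.8×10⁻⁶×114×875 = 3.924 mm.
The walls prevent any net length change, so an axial force P (same in every segment) develops. Compatibility: P · Σ Lᵢ/(AᵢEᵢ) = δ_free.
Σ Lᵢ/(AᵢEᵢ) = 725/(1925×46×10³) + 875/(1575×110×10³) = 1.324×10⁻⁵ mm/N.
Hence P = δ_free / Σ(L/AE) = 3.924/1.324×10⁻⁵ = 296.5 kN (compressive).
σ_{bronze} = P / A = 296500 / 1575 = 188.2 MPa.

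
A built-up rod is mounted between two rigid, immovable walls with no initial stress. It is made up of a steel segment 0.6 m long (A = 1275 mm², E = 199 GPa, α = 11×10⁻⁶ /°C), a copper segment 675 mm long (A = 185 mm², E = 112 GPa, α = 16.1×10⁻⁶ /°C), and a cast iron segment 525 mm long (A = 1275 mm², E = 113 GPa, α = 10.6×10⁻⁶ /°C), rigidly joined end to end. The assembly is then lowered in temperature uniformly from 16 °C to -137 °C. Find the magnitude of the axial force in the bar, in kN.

P ≈ 91.3 kN (tensile)

Free thermal contraction of the whole bar: Σ αᵢΔT Lᵢ = 11×10⁻⁶×153×600 + 16.1×10⁻⁶×153×675 + 10.6×10⁻⁶×153×525 = 3.524 mm.
The rigid supports impose zero overall length change; the single axial force P common to all segments must satisfy P Σ Lᵢ/(AᵢEᵢ) = δ_free.
Σ Lᵢ/(AᵢEᵢ) = 600/(1275×199×10³) + 675/(185×112×10³) + 525/(1275×113×10³) = 3.859×10⁻⁵ mm/N.
Hence P = δ_free / Σ(L/AE) = 3.524/3.859×10⁻⁵ = 91.33 kN (tensile).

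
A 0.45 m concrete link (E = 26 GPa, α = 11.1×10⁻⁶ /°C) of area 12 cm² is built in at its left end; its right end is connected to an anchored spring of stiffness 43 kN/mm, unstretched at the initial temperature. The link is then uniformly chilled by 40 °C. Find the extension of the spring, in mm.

Free thermal contraction: δ_free = αΔT L = 11.1×10⁻⁶ × 40 × 450 = 0.1998 mm.
Let P be the tensile force in the spring. The link extends elastically by PL/(AE) and the spring stretches by P/k; together these equal δ_free.
P [ L/(AE) + 1/k ] = δ_free → P [ 450/(1200×26×10³) + 1/(43×10³) ] = 0.1998.
P = 0.1998 / 3.768×10⁻⁵ = 5303 N.
Spring extension = P/k = 5303/(43×10³) = 0.1233 mm.

δ ≈ 0.123 mm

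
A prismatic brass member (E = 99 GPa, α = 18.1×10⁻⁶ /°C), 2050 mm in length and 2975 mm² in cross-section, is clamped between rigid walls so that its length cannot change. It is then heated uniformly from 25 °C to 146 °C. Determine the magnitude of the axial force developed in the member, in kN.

Full restraint means ε = 0, so the stress is σ = EαΔT = 99×10³ × 18.1×10⁻⁶ × 121 = 216.8 MPa.
Axial force P = σA = 216.8 × 2975 = 645000 N = 645 kN, compressive.

P ≈ 645 kN (compressive)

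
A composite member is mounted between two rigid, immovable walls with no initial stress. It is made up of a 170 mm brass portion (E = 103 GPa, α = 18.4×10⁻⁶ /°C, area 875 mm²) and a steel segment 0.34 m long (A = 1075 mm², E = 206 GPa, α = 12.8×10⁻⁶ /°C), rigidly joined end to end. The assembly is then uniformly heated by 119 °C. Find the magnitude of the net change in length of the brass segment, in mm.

|ΔL| ≈ 0.118 mm

With the walls removed the bar would change length by δ_free = Σ αᵢΔT Lᵢ = 18.4×10⁻⁶×119×170 + 12.8×10⁻⁶×119×340 = 0.8901 mm.
The walls prevent any net length change, so an axial force P (same in every segment) develops. Compatibility: P · Σ Lᵢ/(AᵢEᵢ) = δ_free.
The series flexibility is Σ Lᵢ/(AᵢEᵢ) = 170/(875×103×10³) + 340/(1075×206×10³) = 3.422×10⁻⁶ mm/N.
P = 0.8901 / 3.422×10⁻⁶ = 260100 N = 260.1 kN, compressive.
For the brass segment, free thermal change = 18.4×10⁻⁶×119×170 = 0.3722 mm and elastic change from P = 260100×170/(875×103×10³) = 0.4907 mm; these oppose, so the net change is 0.118 mm (segment shortens).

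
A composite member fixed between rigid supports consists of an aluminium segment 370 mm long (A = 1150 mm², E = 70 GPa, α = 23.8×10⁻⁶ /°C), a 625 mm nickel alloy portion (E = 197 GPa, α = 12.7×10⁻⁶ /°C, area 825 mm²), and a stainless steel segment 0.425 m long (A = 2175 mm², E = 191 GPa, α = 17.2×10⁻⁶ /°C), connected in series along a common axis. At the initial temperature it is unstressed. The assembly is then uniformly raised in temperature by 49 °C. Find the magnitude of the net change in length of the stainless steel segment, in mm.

With the walls removed the bar would change length by δ_free = Σ αᵢΔT Lᵢ = 23.8×10⁻⁶×49×370 + 12.7×10⁻⁶×49×625 + 17.2×10⁻⁶×49×425 = 1.179 mm.
The walls prevent any net length change, so an axial force P (same in every segment) develops. Compatibility: P · Σ Lᵢ/(AᵢEᵢ) = δ_free.
The series flexibility is Σ Lᵢ/(AᵢEᵢ) = 370/(1150×70×10³) + 625/(825×197×10³) + 425/(2175×191×10³) = 9.465×10⁻⁶ mm/N.
So P = 1.179 / 9.465×10⁻⁶ = 124.5 kN, compressive.
For the stainless steel segment, free thermal change = 17.2×10⁻⁶×49×425 = 0.3582 mm and elastic change from P = 124500×425/(2175×191×10³) = 0.1274 mm; these oppose, so the net change is 0.231 mm (segment lengthens).

|ΔL| ≈ 0.231 mm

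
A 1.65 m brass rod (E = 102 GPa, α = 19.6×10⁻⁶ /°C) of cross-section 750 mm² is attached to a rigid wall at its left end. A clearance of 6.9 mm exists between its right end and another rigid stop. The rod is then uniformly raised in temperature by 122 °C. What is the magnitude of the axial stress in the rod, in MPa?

σ ≈ 0 MPa

If the wall were absent the rod would grow by αΔT L = 19.6×10⁻⁶ × 122 × 1650 = 3.945 mm.
Since δ_free = 3.95 mm is less than the 6.9 mm gap, the rod never touches the wall. No axial force develops.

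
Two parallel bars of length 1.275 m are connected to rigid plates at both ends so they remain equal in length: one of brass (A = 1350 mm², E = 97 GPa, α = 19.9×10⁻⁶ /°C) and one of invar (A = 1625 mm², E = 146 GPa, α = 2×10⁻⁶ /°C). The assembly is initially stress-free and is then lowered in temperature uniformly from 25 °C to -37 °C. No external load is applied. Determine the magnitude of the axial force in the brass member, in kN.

The brass has the larger α, so on cooling it would change length more than the invar if both were free. The rigid plates force a common final length, so the brass is put into tension and the invar into compression, with equal and opposite forces P (no external load).
Equating the net (thermal + elastic) strains gives |α₁ − α₂|·ΔT = P·[1/(A₁E₁) + 1/(A₂E₂)].
|α₁ − α₂|·ΔT = 17.9×10⁻⁶ × 62 = 0.00111.
1/(A₁E₁) + 1/(A₂E₂) = 1/(1350×97×10³) + 1/(1625×146×10³) = 1.185×10⁻⁸ N⁻¹.
P = 0.00111 / 1.185×10⁻⁸ = 93640 N = 93.64 kN.

P ≈ 93.6 kN (tensile in the brass)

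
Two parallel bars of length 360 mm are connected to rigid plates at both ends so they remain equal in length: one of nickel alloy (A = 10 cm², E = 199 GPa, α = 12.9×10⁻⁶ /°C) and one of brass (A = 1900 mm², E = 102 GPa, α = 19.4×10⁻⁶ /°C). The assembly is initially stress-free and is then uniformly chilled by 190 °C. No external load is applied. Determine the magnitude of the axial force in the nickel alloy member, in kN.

P ≈ 121 kN (compressive in the nickel alloy)

Both members must finish at the same length. With the larger α, the brass tends to over-contract; the plates restrain it, putting the brass in tension and the nickel alloy in compression. With no external load the two internal forces are equal and opposite, magnitude P.
Equating the net (thermal + elastic) strains gives |α₁ − α₂|·ΔT = P·[1/(A₁E₁) + 1/(A₂E₂)].
|α₁ − α₂|·ΔT = 6.5×10⁻⁶ × 190 = 0.001235.
1/(A₁E₁) + 1/(A₂E₂) = 1/(1000×199×10³) + 1/(1900×102×10³) = 1.019×10⁻⁸ N⁻¹.
So P = 0.001235 / 1.019×10⁻⁸ = 121.3 kN.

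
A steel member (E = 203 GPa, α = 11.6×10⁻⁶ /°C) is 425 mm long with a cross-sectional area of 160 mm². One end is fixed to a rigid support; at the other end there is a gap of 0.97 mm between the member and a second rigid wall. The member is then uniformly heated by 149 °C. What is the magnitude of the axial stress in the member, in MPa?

Unrestrained expansion: δ_free = αΔT L = 11.6×10⁻⁶ × 149 × 425 = 0.7346 mm.
Since δ_free = 0.735 mm is less than the 0.97 mm gap, the member never touches the wall. No axial force develops.

σ ≈ 0 MPa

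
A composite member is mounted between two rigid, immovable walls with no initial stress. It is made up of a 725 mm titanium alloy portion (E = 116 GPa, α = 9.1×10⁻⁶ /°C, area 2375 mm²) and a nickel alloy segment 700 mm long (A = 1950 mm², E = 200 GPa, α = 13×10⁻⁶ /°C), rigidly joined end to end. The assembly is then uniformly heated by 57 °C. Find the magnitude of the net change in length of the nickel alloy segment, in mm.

If the supports were absent, the total length change would be Σ αᵢΔT Lᵢ = 9.1×10⁻⁶×57×725 + 13×10⁻⁶×57×700 = 0.8948 mm.
The rigid supports impose zero overall length change; the single axial force P common to all segments must satisfy P Σ Lᵢ/(AᵢEᵢ) = δ_free.
Σ Lᵢ/(AᵢEᵢ) = 725/(2375×116×10³) + 700/(1950×200×10³) = 4.426×10⁻⁶ mm/N.
P = 0.8948 / 4.426×10⁻⁶ = 202100 N = 202.1 kN, compressive.
For the nickel alloy segment, free thermal change = 13×10⁻⁶×57×700 = 0.5187 mm and elastic change from P = 202100×700/(1950×200×10³) = 0.3628 mm; these oppose, so the net change is 0.156 mm (segment lengthens).

|ΔL| ≈ 0.156 mm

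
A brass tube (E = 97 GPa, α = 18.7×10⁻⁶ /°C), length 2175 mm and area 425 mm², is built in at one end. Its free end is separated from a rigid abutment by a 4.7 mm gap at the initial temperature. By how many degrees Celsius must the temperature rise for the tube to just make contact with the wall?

Contact occurs when the free expansion equals the gap: αΔT L = 4.7 mm.
ΔT = 4.7 / (18.7×10⁻⁶ × 2175) = 115.6 °C.

ΔT ≈ 116 °C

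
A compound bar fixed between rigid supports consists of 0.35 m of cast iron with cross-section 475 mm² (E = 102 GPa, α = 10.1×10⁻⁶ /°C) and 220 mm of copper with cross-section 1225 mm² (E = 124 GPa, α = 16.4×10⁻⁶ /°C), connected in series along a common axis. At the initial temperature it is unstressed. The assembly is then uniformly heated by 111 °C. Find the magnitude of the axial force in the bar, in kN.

P ≈ 91.4 kN (compressive)

If the supports were absent, the total length change would be Σ αᵢΔT Lᵢ = 10.1×10⁻⁶×111×350 + 16.4×10⁻⁶×111×220 = 0.7929 mm.
The walls prevent any net length change, so an axial force P (same in every segment) develops. Compatibility: P · Σ Lᵢ/(AᵢEᵢ) = δ_free.
Σ Lᵢ/(AᵢEᵢ) = 350/(475×102×10³) + 220/(1225×124×10³) = 8.672×10⁻⁶ mm/N.
P = 0.7929 / 8.672×10⁻⁶ = 91430 N = 91.43 kN, compressive.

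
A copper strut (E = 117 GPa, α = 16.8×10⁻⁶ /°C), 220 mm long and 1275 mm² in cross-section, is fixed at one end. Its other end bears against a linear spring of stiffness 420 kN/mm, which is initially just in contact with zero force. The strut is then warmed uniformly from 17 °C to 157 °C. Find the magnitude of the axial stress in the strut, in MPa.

σ ≈ 105 MPa (compressive)

The unrestrained thermal change is αΔT L = 16.8×10⁻⁶ × 140 × 220 = 0.5174 mm.
With a force P in the spring, the elastic change of the strut is PL/(AE) and that of the spring is P/k; compatibility requires their sum to equal δ_free.
So P = δ_free / [L/(AE) + 1/k] = 0.5174 / [ 220/(1275×117×10³) + 1/(420×10³) ].
P = 0.5174 / 3.856×10⁻⁶ = 134200 N.
σ = P/A = 134200/1275 = 105.3 MPa.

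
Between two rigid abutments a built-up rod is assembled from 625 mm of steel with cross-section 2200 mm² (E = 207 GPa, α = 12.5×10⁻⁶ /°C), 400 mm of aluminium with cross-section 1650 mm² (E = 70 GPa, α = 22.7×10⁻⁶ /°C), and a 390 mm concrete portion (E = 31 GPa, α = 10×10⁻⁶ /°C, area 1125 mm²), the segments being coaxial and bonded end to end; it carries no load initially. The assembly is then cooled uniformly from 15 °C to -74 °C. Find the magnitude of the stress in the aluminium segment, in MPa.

σ ≈ 70 MPa (tensile)

If the supports were absent, the total length change would be Σ αᵢΔT Lᵢ = 12.5×10⁻⁶×89×625 + 22.7×10⁻⁶×89×400 + 10×10⁻⁶×89×390 = 1.851 mm.
The walls prevent any net length change, so an axial force P (same in every segment) develops. Compatibility: P · Σ Lᵢ/(AᵢEᵢ) = δ_free.
The series flexibility is Σ Lᵢ/(AᵢEᵢ) = 625/(2200×207×10³) + 400/(1650×70×10³) + 390/(1125×31×10³) = 1.602×10⁻⁵ mm/N.
Hence P = δ_free / Σ(L/AE) = 1.851/1.602×10⁻⁵ = 115.5 kN (tensile).
σ_{aluminium} = P / A = 115500 / 1650 = 70.02 MPa.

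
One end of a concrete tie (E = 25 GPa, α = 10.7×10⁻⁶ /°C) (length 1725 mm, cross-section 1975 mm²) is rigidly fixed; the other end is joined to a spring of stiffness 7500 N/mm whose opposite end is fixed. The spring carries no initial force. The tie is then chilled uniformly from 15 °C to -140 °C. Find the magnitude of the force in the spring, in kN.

P ≈ 17 kN

The unrestrained thermal change is αΔT L = 10.7×10⁻⁶ × 155 × 1725 = 2.861 mm.
With a force P in the spring, the elastic change of the tie is PL/(AE) and that of the spring is P/k; compatibility requires their sum to equal δ_free.
So P = δ_free / [L/(AE) + 1/k] = 2.861 / [ 1725/(1975×25×10³) + 1/(7500) ].
P = 2.861 / 0.0001683 = 17000 N.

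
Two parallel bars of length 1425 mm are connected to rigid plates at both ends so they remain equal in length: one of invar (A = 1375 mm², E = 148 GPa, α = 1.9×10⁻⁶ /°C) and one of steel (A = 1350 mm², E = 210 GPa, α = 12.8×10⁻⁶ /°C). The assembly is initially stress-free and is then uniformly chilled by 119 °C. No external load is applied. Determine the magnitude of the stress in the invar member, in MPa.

σ ≈ 112 MPa (compressive)

Both members must finish at the same length. With the larger α, the steel tends to over-contract; the plates restrain it, putting the steel in tension and the invar in compression. With no external load the two internal forces are equal and opposite, magnitude P.
Compatibility of the two members (thermal + elastic change equal): (α₁ − α₂)ΔT = P·[1/(A₁E₁) + 1/(A₂E₂)].
|α₁ − α₂|·ΔT = 10.9×10⁻⁶ × 119 = 0.001297.
1/(A₁E₁) + 1/(A₂E₂) = 1/(1375×148×10³) + 1/(1350×210×10³) = 8.441×10⁻⁹ N⁻¹.
P = 0.001297 / 8.441×10⁻⁹ = 153700 N = 153.7 kN.
σ_{invar} = P/A₁ = 153700/1375 = 111.8 MPa, compressive.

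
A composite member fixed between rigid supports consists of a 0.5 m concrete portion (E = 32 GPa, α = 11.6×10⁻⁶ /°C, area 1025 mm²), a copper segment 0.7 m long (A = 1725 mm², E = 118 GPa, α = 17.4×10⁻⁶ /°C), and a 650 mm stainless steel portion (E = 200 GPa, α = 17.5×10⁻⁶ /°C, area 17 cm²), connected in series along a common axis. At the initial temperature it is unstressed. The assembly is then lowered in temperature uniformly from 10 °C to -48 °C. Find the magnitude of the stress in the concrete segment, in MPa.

Free thermal contraction of the whole bar: Σ αᵢΔT Lᵢ = 11.6×10⁻⁶×58×500 + 17.4×10⁻⁶×58×700 + 17.5×10⁻⁶×58×650 = 1.703 mm.
The walls prevent any net length change, so an axial force P (same in every segment) develops. Compatibility: P · Σ Lᵢ/(AᵢEᵢ) = δ_free.
The series flexibility is Σ Lᵢ/(AᵢEᵢ) = 500/(1025×32×10³) + 700/(1725×118×10³) + 650/(1700×200×10³) = 2.059×10⁻⁵ mm/N.
Hence P = δ_free / Σ(L/AE) = 1.703/2.059×10⁻⁵ = 82.67 kN (tensile).
σ_{concrete} = P / A = 82670 / 1025 = 80.66 MPa.

σ ≈ 80.7 MPa (tensile)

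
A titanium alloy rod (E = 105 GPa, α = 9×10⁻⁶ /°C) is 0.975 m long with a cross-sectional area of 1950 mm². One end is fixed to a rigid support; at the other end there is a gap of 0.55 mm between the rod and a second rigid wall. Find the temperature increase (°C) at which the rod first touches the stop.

The gap closes when αΔT L = 0.55 mm, since the rod is still unstressed at that instant.
ΔT = 0.55 / (9×10⁻⁶ × 975) = 62.68 °C.

ΔT ≈ 62.7 °C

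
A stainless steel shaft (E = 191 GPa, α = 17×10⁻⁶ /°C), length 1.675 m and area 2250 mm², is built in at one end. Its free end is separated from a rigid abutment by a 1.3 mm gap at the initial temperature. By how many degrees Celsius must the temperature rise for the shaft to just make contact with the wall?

The gap closes when αΔT L = 1.3 mm, since the shaft is still unstressed at that instant.
ΔT = 1.3 / (17×10⁻⁶ × 1675) = 45.65 °C.

ΔT ≈ 45.7 °C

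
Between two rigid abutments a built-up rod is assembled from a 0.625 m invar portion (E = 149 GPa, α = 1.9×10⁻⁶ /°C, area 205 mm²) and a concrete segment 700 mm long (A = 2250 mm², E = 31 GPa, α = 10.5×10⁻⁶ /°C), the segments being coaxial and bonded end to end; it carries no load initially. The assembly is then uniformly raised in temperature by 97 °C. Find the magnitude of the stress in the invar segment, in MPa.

σ ≈ 132 MPa (compressive)

If the supports were absent, the total length change would be Σ αᵢΔT Lᵢ = 1.9×10⁻⁶×97×625 + 10.5×10⁻⁶×97×700 = 0.8281 mm.
The rigid supports impose zero overall length change; the single axial force P common to all segments must satisfy P Σ Lᵢ/(AᵢEᵢ) = δ_free.
Σ Lᵢ/(AᵢEᵢ) = 625/(205×149×10³) + 700/(2250×31×10³) = 3.05×10⁻⁵ mm/N.
So P = 0.8281 / 3.05×10⁻⁵ = 27.15 kN, compressive.
σ_{invar} = P / A = 27150 / 205 = 132.5 MPa.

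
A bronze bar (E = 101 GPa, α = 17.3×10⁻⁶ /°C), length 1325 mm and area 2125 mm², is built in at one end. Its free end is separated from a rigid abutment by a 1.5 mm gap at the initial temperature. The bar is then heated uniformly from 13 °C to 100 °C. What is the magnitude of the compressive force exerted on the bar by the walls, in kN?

P ≈ 80.1 kN

If the wall were absent the bar would grow by αΔT L = 17.3×10⁻⁶ × 87 × 1325 = 1.994 mm.
The gap closes (δ_free > 1.5 mm) and the wall then resists a further 1.994 − 1.5 = 0.4943 mm of expansion.
Compatibility: PL/(AE) = 0.4943 mm, so σ = P/A = E × (0.4943/1325) = 37.68 MPa.
P = σA = 37.68 × 2125 = 80.06 kN.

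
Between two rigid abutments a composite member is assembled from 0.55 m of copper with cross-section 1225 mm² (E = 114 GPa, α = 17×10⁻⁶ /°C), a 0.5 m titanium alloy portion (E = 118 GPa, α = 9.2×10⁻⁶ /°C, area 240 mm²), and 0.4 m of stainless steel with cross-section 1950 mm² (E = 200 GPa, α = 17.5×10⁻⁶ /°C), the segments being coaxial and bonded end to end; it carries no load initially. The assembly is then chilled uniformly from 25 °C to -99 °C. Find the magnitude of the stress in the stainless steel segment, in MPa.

If the supports were absent, the total length change would be Σ αᵢΔT Lᵢ = 17×10⁻⁶×124×550 + 9.2×10⁻⁶×124×500 + 17.5×10⁻⁶×124×400 = 2.598 mm.
Since the ends are fixed, an axial force P builds up, equal in every segment, with P · Σ Lᵢ/(AᵢEᵢ) = δ_free.
Σ Lᵢ/(AᵢEᵢ) = 550/(1225×114×10³) + 500/(240×118×10³) + 400/(1950×200×10³) = 2.262×10⁻⁵ mm/N.
P = 2.598 / 2.262×10⁻⁵ = 114800 N = 114.8 kN, tensile.
σ_{stainless steel} = P / A = 114800 / 1950 = 58.9 MPa.

σ ≈ 58.9 MPa (tensile)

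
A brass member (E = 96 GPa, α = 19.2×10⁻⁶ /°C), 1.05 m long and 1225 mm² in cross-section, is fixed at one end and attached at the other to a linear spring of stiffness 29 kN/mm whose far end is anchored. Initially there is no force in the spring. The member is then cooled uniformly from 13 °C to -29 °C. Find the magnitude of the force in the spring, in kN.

If the spring were absent the member would shorten by αΔT L = 19.2×10⁻⁶ × 42 × 1050 = 0.8467 mm.
Let P be the tensile force in the spring. The member extends elastically by PL/(AE) and the spring stretches by P/k; together these equal δ_free.
So P = δ_free / [L/(AE) + 1/k] = 0.8467 / [ 1050/(1225×96×10³) + 1/(29×10³) ].
P = 0.8467 / 4.341×10⁻⁵ = 19500 N.

P ≈ 19.5 kN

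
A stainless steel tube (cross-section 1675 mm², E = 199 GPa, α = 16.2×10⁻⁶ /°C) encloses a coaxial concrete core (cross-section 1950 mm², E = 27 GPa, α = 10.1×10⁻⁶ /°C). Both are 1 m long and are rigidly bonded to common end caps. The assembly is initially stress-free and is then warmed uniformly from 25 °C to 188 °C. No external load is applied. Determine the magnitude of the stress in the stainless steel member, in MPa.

σ ≈ 27 MPa (compressive)

Equilibrium of a rigid end plate with no external load gives equal and opposite internal forces ±P in the two members. Since α_{stainless steel} > α_{concrete}, heating drives the stainless steel into compression and the concrete into tension.
Setting the final lengths equal and cancelling L: (α₁ − α₂)ΔT = P/(A₁E₁) + P/(A₂E₂).
|α₁ − α₂|·ΔT = 6.1×10⁻⁶ × 163 = 0.0009943.
1/(A₁E₁) + 1/(A₂E₂) = 1/(1675×199×10³) + 1/(1950×27×10³) = 2.199×10⁻⁸ N⁻¹.
So P = 0.0009943 / 2.199×10⁻⁸ = 45.21 kN.
σ_{stainless steel} = P/A₁ = 45210/1675 = 26.99 MPa, compressive.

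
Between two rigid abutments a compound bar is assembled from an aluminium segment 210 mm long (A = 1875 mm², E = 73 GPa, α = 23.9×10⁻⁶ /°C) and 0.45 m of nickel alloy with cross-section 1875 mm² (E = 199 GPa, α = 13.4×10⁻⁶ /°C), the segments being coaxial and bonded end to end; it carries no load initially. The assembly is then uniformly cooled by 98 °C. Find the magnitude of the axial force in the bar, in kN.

Free thermal contraction of the whole bar: Σ αᵢΔT Lᵢ = 23.9×10⁻⁶×98×210 + 13.4×10⁻⁶×98×450 = 1.083 mm.
The walls prevent any net length change, so an axial force P (same in every segment) develops. Compatibility: P · Σ Lᵢ/(AᵢEᵢ) = δ_free.
The series flexibility is Σ Lᵢ/(AᵢEᵢ) = 210/(1875×73×10³) + 450/(1875×199×10³) = 2.74×10⁻⁶ mm/N.
P = 1.083 / 2.74×10⁻⁶ = 395100 N = 395.1 kN, tensile.

P ≈ 395 kN (tensile)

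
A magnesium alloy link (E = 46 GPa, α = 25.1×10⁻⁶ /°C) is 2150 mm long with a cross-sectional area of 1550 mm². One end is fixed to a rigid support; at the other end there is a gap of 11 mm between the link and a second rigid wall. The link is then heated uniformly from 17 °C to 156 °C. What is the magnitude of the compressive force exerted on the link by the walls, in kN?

P ≈ 0 kN

Free thermal elongation = αΔT L = 25.1×10⁻⁶ × 139 × 2150 = 7.501 mm.
This is smaller than the 11 mm clearance, so the link expands freely without reaching the stop — the stress is zero.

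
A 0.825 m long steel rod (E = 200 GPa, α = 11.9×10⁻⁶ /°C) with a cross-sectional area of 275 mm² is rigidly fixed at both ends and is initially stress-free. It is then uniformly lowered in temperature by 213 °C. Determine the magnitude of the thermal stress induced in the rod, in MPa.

σ ≈ 507 MPa (tensile)

The supports are rigid, so the total axial strain is zero. The restrained thermal strain is ε = αΔT = 11.9×10⁻⁶ × 213 = 2534.7×10⁻⁶.
Hence σ = E·αΔT = 200×10³ × 2534.7×10⁻⁶ = 506.9 MPa, tensile.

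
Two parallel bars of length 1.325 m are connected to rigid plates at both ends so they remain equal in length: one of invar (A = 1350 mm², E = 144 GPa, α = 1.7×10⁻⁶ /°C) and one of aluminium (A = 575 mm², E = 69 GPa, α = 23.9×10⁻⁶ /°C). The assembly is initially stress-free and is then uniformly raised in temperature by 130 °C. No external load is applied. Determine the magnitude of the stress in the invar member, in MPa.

σ ≈ 70.4 MPa (tensile)

Equilibrium of a rigid end plate with no external load gives equal and opposite internal forces ±P in the two members. Since α_{aluminium} > α_{invar}, heating drives the aluminium into compression and the invar into tension.
Compatibility of the two members (thermal + elastic change equal): (α₁ − α₂)ΔT = P·[1/(A₁E₁) + 1/(A₂E₂)].
|α₁ − α₂|·ΔT = 22.2×10⁻⁶ × 130 = 0.002886.
1/(A₁E₁) + 1/(A₂E₂) = 1/(1350×144×10³) + 1/(575×69×10³) = 3.035×10⁻⁸ N⁻¹.
P = 0.002886 / 3.035×10⁻⁸ = 95090 N = 95.09 kN.
σ_{invar} = P/A₁ = 95090/1350 = 70.44 MPa, tensile.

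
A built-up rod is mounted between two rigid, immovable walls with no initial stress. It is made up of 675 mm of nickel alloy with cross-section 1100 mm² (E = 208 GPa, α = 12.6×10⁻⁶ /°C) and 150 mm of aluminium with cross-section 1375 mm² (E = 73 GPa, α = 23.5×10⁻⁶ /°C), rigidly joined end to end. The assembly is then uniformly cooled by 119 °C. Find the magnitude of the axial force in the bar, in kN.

If the supports were absent, the total length change would be Σ αᵢΔT Lᵢ = 12.6×10⁻⁶×119×675 + 23.5×10⁻⁶×119×150 = 1.432 mm.
Since the ends are fixed, an axial force P builds up, equal in every segment, with P · Σ Lᵢ/(AᵢEᵢ) = δ_free.
Σ Lᵢ/(AᵢEᵢ) = 675/(1100×208×10³) + 150/(1375×73×10³) = 4.445×10⁻⁶ mm/N.
Hence P = δ_free / Σ(L/AE) = 1.432/4.445×10⁻⁶ = 322.1 kN (tensile).

P ≈ 322 kN (tensile)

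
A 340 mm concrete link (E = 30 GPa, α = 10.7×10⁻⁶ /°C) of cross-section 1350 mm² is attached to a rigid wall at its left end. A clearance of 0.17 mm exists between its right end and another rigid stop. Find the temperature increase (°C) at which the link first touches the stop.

Contact occurs when the free expansion equals the gap: αΔT L = 0.17 mm.
ΔT = 0.17 / (10.7×10⁻⁶ × 340) = 46.73 °C.

ΔT ≈ 46.7 °C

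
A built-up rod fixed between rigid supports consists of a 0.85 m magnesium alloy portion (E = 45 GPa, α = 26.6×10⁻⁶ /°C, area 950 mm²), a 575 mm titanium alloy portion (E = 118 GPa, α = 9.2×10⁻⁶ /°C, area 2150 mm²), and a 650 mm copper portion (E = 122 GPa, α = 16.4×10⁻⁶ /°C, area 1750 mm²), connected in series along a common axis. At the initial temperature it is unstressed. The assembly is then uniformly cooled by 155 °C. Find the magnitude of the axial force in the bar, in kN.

With the walls removed the bar would change length by δ_free = Σ αᵢΔT Lᵢ = 26.6×10⁻⁶×155×850 + 9.2×10⁻⁶×155×575 + 16.4×10⁻⁶×155×650 = 5.977 mm.
Since the ends are fixed, an axial force P builds up, equal in every segment, with P · Σ Lᵢ/(AᵢEᵢ) = δ_free.
Σ Lᵢ/(AᵢEᵢ) = 850/(950×45×10³) + 575/(2150×118×10³) + 650/(1750×122×10³) = 2.519×10⁻⁵ mm/N.
P = 5.977 / 2.519×10⁻⁵ = 237200 N = 237.2 kN, tensile.

P ≈ 237 kN (tensile)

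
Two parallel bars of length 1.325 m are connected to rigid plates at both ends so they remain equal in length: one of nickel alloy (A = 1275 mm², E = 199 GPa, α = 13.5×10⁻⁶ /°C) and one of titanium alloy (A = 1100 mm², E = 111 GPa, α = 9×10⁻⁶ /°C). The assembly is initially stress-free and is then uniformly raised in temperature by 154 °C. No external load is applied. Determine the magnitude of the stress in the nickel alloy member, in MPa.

The nickel alloy has the larger α, so on heating it would change length more than the titanium alloy if both were free. The rigid plates force a common final length, so the nickel alloy is put into compression and the titanium alloy into tension, with equal and opposite forces P (no external load).
Compatibility of the two members (thermal + elastic change equal): (α₁ − α₂)ΔT = P·[1/(A₁E₁) + 1/(A₂E₂)].
|α₁ − α₂|·ΔT = 4.5×10⁻⁶ × 154 = 0.000693.
1/(A₁E₁) + 1/(A₂E₂) = 1/(1275×199×10³) + 1/(1100×111×10³) = 1.213×10⁻⁸ N⁻¹.
So P = 0.000693 / 1.213×10⁻⁸ = 57.13 kN.
σ_{nickel alloy} = P/A₁ = 57130/1275 = 44.8 MPa, compressive.

σ ≈ 44.8 MPa (compressive)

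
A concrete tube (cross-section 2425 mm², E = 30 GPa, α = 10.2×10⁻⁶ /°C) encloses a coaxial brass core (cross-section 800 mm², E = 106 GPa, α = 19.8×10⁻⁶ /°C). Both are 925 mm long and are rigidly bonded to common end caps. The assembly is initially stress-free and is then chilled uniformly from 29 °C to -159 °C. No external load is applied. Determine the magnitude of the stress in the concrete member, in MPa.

Both members must finish at the same length. With the larger α, the brass tends to over-contract; the plates restrain it, putting the brass in tension and the concrete in compression. With no external load the two internal forces are equal and opposite, magnitude P.
Setting the final lengths equal and cancelling L: (α₁ − α₂)ΔT = P/(A₁E₁) + P/(A₂E₂).
|α₁ − α₂|·ΔT = 9.6×10⁻⁶ × 188 = 0.001805.
1/(A₁E₁) + 1/(A₂E₂) = 1/(2425×30×10³) + 1/(800×106×10³) = 2.554×10⁻⁸ N⁻¹.
P = 0.001805 / 2.554×10⁻⁸ = 70670 N = 70.67 kN.
σ_{concrete} = P/A₁ = 70670/2425 = 29.14 MPa, compressive.

σ ≈ 29.1 MPa (compressive)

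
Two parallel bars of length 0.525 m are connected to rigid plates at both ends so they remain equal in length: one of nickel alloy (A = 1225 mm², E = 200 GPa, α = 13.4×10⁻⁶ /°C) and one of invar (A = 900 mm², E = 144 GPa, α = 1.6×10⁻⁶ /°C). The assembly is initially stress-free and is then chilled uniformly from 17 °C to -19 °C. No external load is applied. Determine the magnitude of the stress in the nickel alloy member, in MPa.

Both members must finish at the same length. With the larger α, the nickel alloy tends to over-contract; the plates restrain it, putting the nickel alloy in tension and the invar in compression. With no external load the two internal forces are equal and opposite, magnitude P.
Equating the net (thermal + elastic) strains gives |α₁ − α₂|·ΔT = P·[1/(A₁E₁) + 1/(A₂E₂)].
|α₁ − α₂|·ΔT = 11.8×10⁻⁶ × 36 = 0.0004248.
1/(A₁E₁) + 1/(A₂E₂) = 1/(1225×200×10³) + 1/(900×144×10³) = 1.18×10⁻⁸ N⁻¹.
So P = 0.0004248 / 1.18×10⁻⁸ = 36.01 kN.
σ_{nickel alloy} = P/A₁ = 36010/1225 = 29.39 MPa, tensile.

σ ≈ 29.4 MPa (tensile)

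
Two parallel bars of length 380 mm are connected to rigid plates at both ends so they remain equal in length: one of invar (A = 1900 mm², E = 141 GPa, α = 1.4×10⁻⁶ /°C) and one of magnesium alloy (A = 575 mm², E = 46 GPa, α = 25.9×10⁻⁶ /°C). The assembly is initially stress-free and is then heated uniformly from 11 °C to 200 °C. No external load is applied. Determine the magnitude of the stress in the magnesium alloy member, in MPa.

σ ≈ 194 MPa (compressive)

Both members must finish at the same length. With the larger α, the magnesium alloy tends to over-expand; the plates restrain it, putting the magnesium alloy in compression and the invar in tension. With no external load the two internal forces are equal and opposite, magnitude P.
Setting the final lengths equal and cancelling L: (α₁ − α₂)ΔT = P/(A₁E₁) + P/(A₂E₂).
|α₁ − α₂|·ΔT = 24.5×10⁻⁶ × 189 = 0.004631.
1/(A₁E₁) + 1/(A₂E₂) = 1/(1900×141×10³) + 1/(575×46×10³) = 4.154×10⁻⁸ N⁻¹.
So P = 0.004631 / 4.154×10⁻⁸ = 111.5 kN.
σ_{magnesium alloy} = P/A₂ = 111500/575 = 193.9 MPa, compressive.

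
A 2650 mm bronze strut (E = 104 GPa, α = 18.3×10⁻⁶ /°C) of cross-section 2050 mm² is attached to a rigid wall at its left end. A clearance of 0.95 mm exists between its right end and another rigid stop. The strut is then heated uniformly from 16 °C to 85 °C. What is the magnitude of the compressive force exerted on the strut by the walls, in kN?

If the wall were absent the strut would grow by αΔT L = 18.3×10⁻⁶ × 69 × 2650 = 3.346 mm.
The gap closes (δ_free > 0.95 mm) and the wall then resists a further 3.346 − 0.95 = 2.396 mm of expansion.
That suppressed elongation corresponds to σ = E·Δ/L = 104×10³ × 2.396/2650 = 94.04 MPa.
P = σA = 94.04 × 2050 = 192.8 kN.

P ≈ 193 kN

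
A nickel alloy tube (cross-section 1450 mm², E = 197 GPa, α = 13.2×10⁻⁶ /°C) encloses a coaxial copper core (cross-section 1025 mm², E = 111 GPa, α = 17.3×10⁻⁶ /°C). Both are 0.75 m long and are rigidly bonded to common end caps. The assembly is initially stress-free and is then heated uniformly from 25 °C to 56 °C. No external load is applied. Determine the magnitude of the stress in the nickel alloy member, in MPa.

The copper has the larger α, so on heating it would change length more than the nickel alloy if both were free. The rigid plates force a common final length, so the copper is put into compression and the nickel alloy into tension, with equal and opposite forces P (no external load).
Compatibility of the two members (thermal + elastic change equal): (α₁ − α₂)ΔT = P·[1/(A₁E₁) + 1/(A₂E₂)].
|α₁ − α₂|·ΔT = 4.1×10⁻⁶ × 31 = 0.0001271.
1/(A₁E₁) + 1/(A₂E₂) = 1/(1450×197×10³) + 1/(1025×111×10³) = 1.229×10⁻⁸ N⁻¹.
P = 0.0001271 / 1.229×10⁻⁸ = 10340 N = 10.34 kN.
σ_{nickel alloy} = P/A₁ = 10340/1450 = 7.132 MPa, tensile.

σ ≈ 7.13 MPa (tensile)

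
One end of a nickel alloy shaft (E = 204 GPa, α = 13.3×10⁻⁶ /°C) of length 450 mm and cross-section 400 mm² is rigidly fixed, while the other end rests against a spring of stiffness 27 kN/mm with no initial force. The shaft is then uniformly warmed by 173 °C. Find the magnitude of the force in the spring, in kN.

Free thermal expansion: δ_free = αΔT L = 13.3×10⁻⁶ × 173 × 450 = 1.035 mm.
Let P be the compressive force at the spring. The shaft shortens elastically by PL/(AE) and the spring compresses by P/k; together these equal δ_free.
P [ L/(AE) + 1/k ] = δ_free → P [ 450/(400×204×10³) + 1/(27×10³) ] = 1.035.
P = 1.035 / 4.255×10⁻⁵ = 24330 N.

P ≈ 24.3 kN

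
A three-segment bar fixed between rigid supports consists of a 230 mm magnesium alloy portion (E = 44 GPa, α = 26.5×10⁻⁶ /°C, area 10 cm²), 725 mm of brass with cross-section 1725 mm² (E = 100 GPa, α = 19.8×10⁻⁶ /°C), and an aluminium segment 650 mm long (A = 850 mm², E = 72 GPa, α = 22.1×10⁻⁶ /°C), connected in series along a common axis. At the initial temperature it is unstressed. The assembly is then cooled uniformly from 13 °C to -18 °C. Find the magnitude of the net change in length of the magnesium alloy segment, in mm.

|ΔL| ≈ 0.0924 mm

If the supports were absent, the total length change would be Σ αᵢΔT Lᵢ = 26.5×10⁻⁶×31×230 + 19.8×10⁻⁶×31×725 + 22.1×10⁻⁶×31×650 = 1.079 mm.
The walls prevent any net length change, so an axial force P (same in every segment) develops. Compatibility: P · Σ Lᵢ/(AᵢEᵢ) = δ_free.
Σ Lᵢ/(AᵢEᵢ) = 230/(1000×44×10³) + 725/(1725×100×10³) + 650/(850×72×10³) = 2.005×10⁻⁵ mm/N.
Hence P = δ_free / Σ(L/AE) = 1.079/2.005×10⁻⁵ = 53.83 kN (tensile).
For the magnesium alloy segment, free thermal change = 26.5×10⁻⁶×31×230 = 0.1889 mm and elastic change from P = 53830×230/(1000×44×10³) = 0.2814 mm; these oppose, so the net change is 0.0924 mm (segment lengthens).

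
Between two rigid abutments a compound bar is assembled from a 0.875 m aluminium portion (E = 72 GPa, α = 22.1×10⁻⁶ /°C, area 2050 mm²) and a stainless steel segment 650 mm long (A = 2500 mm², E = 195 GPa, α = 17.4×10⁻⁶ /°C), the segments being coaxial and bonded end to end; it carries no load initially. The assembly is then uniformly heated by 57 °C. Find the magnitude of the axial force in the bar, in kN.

If the supports were absent, the total length change would be Σ αᵢΔT Lᵢ = 22.1×10⁻⁶×57×875 + 17.4×10⁻⁶×57×650 = 1.747 mm.
Since the ends are fixed, an axial force P builds up, equal in every segment, with P · Σ Lᵢ/(AᵢEᵢ) = δ_free.
Σ Lᵢ/(AᵢEᵢ) = 875/(2050×72×10³) + 650/(2500×195×10³) = 7.262×10⁻⁶ mm/N.
Hence P = δ_free / Σ(L/AE) = 1.747/7.262×10⁻⁶ = 240.6 kN (compressive).

P ≈ 241 kN (compressive)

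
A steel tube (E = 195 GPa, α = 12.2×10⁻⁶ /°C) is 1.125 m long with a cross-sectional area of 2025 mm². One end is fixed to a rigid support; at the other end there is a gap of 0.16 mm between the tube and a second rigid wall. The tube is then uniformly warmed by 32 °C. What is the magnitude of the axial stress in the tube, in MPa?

Free thermal elongation = αΔT L = 12.2×10⁻⁶ × 32 × 1125 = 0.4392 mm.
The gap closes (δ_free > 0.16 mm) and the wall then resists a further 0.4392 − 0.16 = 0.2792 mm of expansion.
Compatibility: PL/(AE) = 0.2792 mm, so σ = P/A = E × (0.2792/1125) = 48.39 MPa.

σ ≈ 48.4 MPa (compressive)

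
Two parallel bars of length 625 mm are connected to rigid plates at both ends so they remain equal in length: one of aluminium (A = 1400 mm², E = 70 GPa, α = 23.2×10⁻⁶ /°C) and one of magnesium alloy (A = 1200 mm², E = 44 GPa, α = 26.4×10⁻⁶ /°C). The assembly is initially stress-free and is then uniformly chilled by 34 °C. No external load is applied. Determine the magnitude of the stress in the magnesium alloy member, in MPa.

σ ≈ 3.11 MPa (tensile)

Equilibrium of a rigid end plate with no external load gives equal and opposite internal forces ±P in the two members. Since α_{magnesium alloy} > α_{aluminium}, cooling drives the magnesium alloy into tension and the aluminium into compression.
Compatibility of the two members (thermal + elastic change equal): (α₁ − α₂)ΔT = P·[1/(A₁E₁) + 1/(A₂E₂)].
|α₁ − α₂|·ΔT = 3.2×10⁻⁶ × 34 = 0.0001088.
1/(A₁E₁) + 1/(A₂E₂) = 1/(1400×70×10³) + 1/(1200×44×10³) = 2.914×10⁻⁸ N⁻¹.
So P = 0.0001088 / 2.914×10⁻⁸ = 3.733 kN.
σ_{magnesium alloy} = P/A₂ = 3733/1200 = 3.111 MPa, tensile.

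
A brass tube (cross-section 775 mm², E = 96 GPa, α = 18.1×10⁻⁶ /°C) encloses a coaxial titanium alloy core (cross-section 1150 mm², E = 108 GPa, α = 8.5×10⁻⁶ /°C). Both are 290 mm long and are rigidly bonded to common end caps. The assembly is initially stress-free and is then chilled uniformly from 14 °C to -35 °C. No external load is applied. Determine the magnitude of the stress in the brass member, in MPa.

σ ≈ 28.2 MPa (tensile)

Equilibrium of a rigid end plate with no external load gives equal and opposite internal forces ±P in the two members. Since α_{brass} > α_{titanium alloy}, cooling drives the brass into tension and the titanium alloy into compression.
Setting the final lengths equal and cancelling L: (α₁ − α₂)ΔT = P/(A₁E₁) + P/(A₂E₂).
|α₁ − α₂|·ΔT = 9.6×10⁻⁶ × 49 = 0.0004704.
1/(A₁E₁) + 1/(A₂E₂) = 1/(775×96×10³) + 1/(1150×108×10³) = 2.149×10⁻⁸ N⁻¹.
P = 0.0004704 / 2.149×10⁻⁸ = 21890 N = 21.89 kN.
σ_{brass} = P/A₁ = 21890/775 = 28.24 MPa, tensile.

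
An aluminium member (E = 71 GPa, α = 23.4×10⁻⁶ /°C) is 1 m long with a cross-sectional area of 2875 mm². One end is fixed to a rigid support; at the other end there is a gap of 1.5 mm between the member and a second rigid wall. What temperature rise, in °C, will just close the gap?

ΔT ≈ 64.1 °C

Contact occurs when the free expansion equals the gap: αΔT L = 1.5 mm.
ΔT = 1.5 / (23.4×10⁻⁶ × 1000) = 64.1 °C.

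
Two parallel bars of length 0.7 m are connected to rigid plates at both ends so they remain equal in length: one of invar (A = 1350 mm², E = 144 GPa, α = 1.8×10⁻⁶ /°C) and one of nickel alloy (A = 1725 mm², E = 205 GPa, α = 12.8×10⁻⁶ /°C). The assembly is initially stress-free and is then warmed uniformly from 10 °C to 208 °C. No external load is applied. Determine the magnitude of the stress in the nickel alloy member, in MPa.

Both members must finish at the same length. With the larger α, the nickel alloy tends to over-expand; the plates restrain it, putting the nickel alloy in compression and the invar in tension. With no external load the two internal forces are equal and opposite, magnitude P.
Setting the final lengths equal and cancelling L: (α₁ − α₂)ΔT = P/(A₁E₁) + P/(A₂E₂).
|α₁ − α₂|·ΔT = 11×10⁻⁶ × 198 = 0.002178.
1/(A₁E₁) + 1/(A₂E₂) = 1/(1350×144×10³) + 1/(1725×205×10³) = 7.972×10⁻⁹ N⁻¹.
P = 0.002178 / 7.972×10⁻⁹ = 273200 N = 273.2 kN.
σ_{nickel alloy} = P/A₂ = 273200/1725 = 158.4 MPa, compressive.

σ ≈ 158 MPa (compressive)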